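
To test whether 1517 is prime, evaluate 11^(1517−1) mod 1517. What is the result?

11^1 ≡ 11 (mod 1517)
11^2 ≡ 11^2 = 121 ≡ 121 (mod 1517)
11^4 ≡ 121^2 = 14641 ≡ 988 (mod 1517)
11^8 ≡ 988^2 = 976144 ≡ 713 (mod 1517)
11^16 ≡ 713^2 = 508369 ≡ 174 (mod 1517)
11^32 ≡ 174^2 = 30276 ≡ 1453 (mod 1517)
11^64 ≡ 1453^2 = 2111209 ≡ 1062 (mod 1517)
11^128 ≡ 1062^2 = 1127844 ≡ 713 (mod 1517)
11^256 ≡ 713^2 = 508369 ≡ 174 (mod 1517)
11^512 ≡ 174^2 = 30276 ≡ 1453 (mod 1517)
11^1024 ≡ 1453^2 = 2111209 ≡ 1062 (mod 1517)
1516 = 1024 + 256 + 128 + 64 + 32 + 8 + 4 in binary powers of 2.
So 11^1516 ≡ 1062 · 174 · 713 · 1062 · 1453 · 713 · 988 ≡ 359 (mod 1517).
Since 359 ≠ 1, base 11 is a Fermat witness: 1517 is composite.

359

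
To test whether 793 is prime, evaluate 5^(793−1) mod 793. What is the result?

508

5^1 ≡ 5 (mod 793)
5^2 ≡ 5^2 = 25 ≡ 25 (mod 793)
5^4 ≡ 25^2 = 625 ≡ 625 (mod 793)
5^8 ≡ 625^2 = 390625 ≡ 469 (mod 793)
5^16 ≡ 469^2 = 219961 ≡ 300 (mod 793)
5^32 ≡ 300^2 = 90000 ≡ 391 (mod 793)
5^64 ≡ 391^2 = 152881 ≡ 625 (mod 793)
5^128 ≡ 625^2 = 390625 ≡ 469 (mod 793)
5^256 ≡ 469^2 = 219961 ≡ 300 (mod 793)
5^512 ≡ 300^2 = 90000 ≡ 391 (mod 793)
792 = 512 + 256 + 16 + 8 in binary powers of 2.
So 5^792 ≡ 391 · 300 · 300 · 469 ≡ 508 (mod 793).
Since 508 ≠ 1, base 5 is a Fermat witness: 793 is composite.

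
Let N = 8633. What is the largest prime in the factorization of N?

8633 = 89 · 97
97 is prime.
So 8633 = 89 · 97; the largest prime factor is 97.

97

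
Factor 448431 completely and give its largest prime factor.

97

448431 = 3 · 149477
149477 = 23 · 6499
6499 = 67 · 97
97 is prime.
So 448431 = 3 · 23 · 67 · 97; the largest prime factor is 97.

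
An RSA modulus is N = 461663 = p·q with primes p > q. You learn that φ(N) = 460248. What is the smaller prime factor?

509

φ(n) = (p−1)(q−1) = n − (p+q) + 1, so p + q = 461663 − 460248 + 1 = 1416.
p and q are the roots of t² − 1416t + 461663 = 0.
Discriminant: 1416² − 4·461663 = 2005056 − 1846652 = 158404; √158404 = 398.
q = (1416 − 398)/2 = 509, p = (1416 + 398)/2 = 907.
Check: 509 · 907 = 461663.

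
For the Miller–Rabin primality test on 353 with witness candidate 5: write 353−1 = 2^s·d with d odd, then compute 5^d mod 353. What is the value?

353 − 1 = 352 = 2^5 · 11, so d = 11.
5^1 ≡ 5 (mod 353)
5^2 ≡ 5^2 = 25 ≡ 25 (mod 353)
5^4 ≡ 25^2 = 625 ≡ 272 (mod 353)
5^8 ≡ 272^2 = 73984 ≡ 207 (mod 353)
11 = 8 + 2 + 1 in binary powers of 2.
So 5^11 ≡ 207 · 25 · 5 ≡ 106 (mod 353).
Squaring chain: 106 → 293 → 70 → 311 → 352; reaches −1, so base 5 does not prove 353 composite.

106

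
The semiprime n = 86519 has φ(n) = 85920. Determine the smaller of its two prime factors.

241

φ(n) = (p−1)(q−1) = n − (p+q) + 1, so p + q = 86519 − 85920 + 1 = 600.
p and q are the roots of t² − 600t + 86519 = 0.
Discriminant: 600² − 4·86519 = 360000 − 346076 = 13924; √13924 = 118.
q = (600 − 118)/2 = 241, p = (600 + 118)/2 = 359.
Check: 241 · 359 = 86519.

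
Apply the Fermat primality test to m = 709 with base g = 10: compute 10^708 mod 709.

1

10^1 ≡ 10 (mod 709)
10^2 ≡ 10^2 = 100 ≡ 100 (mod 709)
10^4 ≡ 100^2 = 10000 ≡ 74 (mod 709)
10^8 ≡ 74^2 = 5476 ≡ 513 (mod 709)
10^16 ≡ 513^2 = 263169 ≡ 130 (mod 709)
10^32 ≡ 130^2 = 16900 ≡ 593 (mod 709)
10^64 ≡ 593^2 = 351649 ≡ 694 (mod 709)
10^128 ≡ 694^2 = 481636 ≡ 225 (mod 709)
10^256 ≡ 225^2 = 50625 ≡ 286 (mod 709)
10^512 ≡ 286^2 = 81796 ≡ 261 (mod 709)
708 = 512 + 128 + 64 + 4 in binary powers of 2.
So 10^708 ≡ 261 · 225 · 694 · 74 ≡ 1 (mod 709).
Since the result is 1, base 10 gives no evidence that 709 is composite.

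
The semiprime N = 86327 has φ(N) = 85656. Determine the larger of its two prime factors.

499

φ(n) = (p−1)(q−1) = n − (p+q) + 1, so p + q = 86327 − 85656 + 1 = 672.
p and q are the roots of t² − 672t + 86327 = 0.
Discriminant: 672² − 4·86327 = 451584 − 345308 = 106276; √106276 = 326.
q = (672 − 326)/2 = 173, p = (672 + 326)/2 = 499.
Check: 173 · 499 = 86327.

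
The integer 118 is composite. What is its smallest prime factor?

2

118 is even: 2 divides it.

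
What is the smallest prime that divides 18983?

41

18983 is odd.
Digit sum 29, not divisible by 3.
Ends in 3: not divisible by 5.
7: 18983 = 7·2711 + 6
11: 18983 = 11·1725 + 8
13: 18983 = 13·1460 + 3
17: 18983 = 17·1116 + 11
19: 18983 = 19·999 + 2
23: 18983 = 23·825 + 8
29: 18983 = 29·654 + 17
31: 18983 = 31·612 + 11
37: 18983 = 37·513 + 2
41: 18983 = 41·463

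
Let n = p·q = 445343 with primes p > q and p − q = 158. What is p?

751

Since p = q + 158, we have 445343 = q(q + 158), so q² + 158q − 445343 = 0.
Discriminant: 158² + 4·445343 = 24964 + 1781372 = 1806336; √1806336 = 1344.
q = (−158 + 1344)/2 = 593, and p = q + 158 = 751.
Check: 593 · 751 = 445343.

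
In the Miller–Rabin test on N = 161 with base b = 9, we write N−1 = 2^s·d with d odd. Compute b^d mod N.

123

161 − 1 = 160 = 2^5 · 5, so d = 5.
9^1 ≡ 9 (mod 161)
9^2 ≡ 9^2 = 81 ≡ 81 (mod 161)
9^4 ≡ 81^2 = 6561 ≡ 121 (mod 161)
5 = 4 + 1 in binary powers of 2.
So 9^5 ≡ 121 · 9 ≡ 123 (mod 161).
Squaring chain: 123 → 156 → 25 → 142 → 39; never reaches −1, so base 9 is a Miller–Rabin witness that 161 is composite.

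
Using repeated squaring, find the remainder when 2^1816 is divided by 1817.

1221

2^1 ≡ 2 (mod 1817)
2^2 ≡ 2^2 = 4 ≡ 4 (mod 1817)
2^4 ≡ 4^2 = 16 ≡ 16 (mod 1817)
2^8 ≡ 16^2 = 256 ≡ 256 (mod 1817)
2^16 ≡ 256^2 = 65536 ≡ 124 (mod 1817)
2^32 ≡ 124^2 = 15376 ≡ 840 (mod 1817)
2^64 ≡ 840^2 = 705600 ≡ 604 (mod 1817)
2^128 ≡ 604^2 = 364816 ≡ 1416 (mod 1817)
2^256 ≡ 1416^2 = 2005056 ≡ 905 (mod 1817)
2^512 ≡ 905^2 = 819025 ≡ 1375 (mod 1817)
2^1024 ≡ 1375^2 = 1890625 ≡ 945 (mod 1817)
1816 = 1024 + 512 + 256 + 16 + 8 in binary powers of 2.
So 2^1816 ≡ 945 · 1375 · 905 · 124 · 256 ≡ 1221 (mod 1817).
Since 1221 ≠ 1, base 2 is a Fermat witness: 1817 is composite.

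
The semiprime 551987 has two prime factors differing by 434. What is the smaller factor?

Since p = q + 434, we have 551987 = q(q + 434), so q² + 434q − 551987 = 0.
Discriminant: 434² + 4·551987 = 188356 + 2207948 = 2396304; √2396304 = 1548.
q = (−434 + 1548)/2 = 557, and p = q + 434 = 991.
Check: 557 · 991 = 551987.

557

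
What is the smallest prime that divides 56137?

56137 is odd.
Digit sum 22, not divisible by 3.
Ends in 7: not divisible by 5.
7: 56137 = 7·8019 + 4
11: 56137 = 11·5103 + 4
13: 56137 = 13·4318 + 3
17: 56137 = 17·3302 + 3
19: 56137 = 19·2954 + 11
23: 56137 = 23·2440 + 17
29: 56137 = 29·1935 + 22
31: 56137 = 31·1810 + 27
37: 56137 = 37·1517 + 8
41: 56137 = 41·1369 + 8
43: 56137 = 43·1305 + 22
47: 56137 = 47·1194 + 19
53: 56137 = 53·1059 + 10
59: 56137 = 59·951 + 28
61: 56137 = 61·920 + 17
67: 56137 = 67·837 + 58
71: 56137 = 71·790 + 47
73: 56137 = 73·769

73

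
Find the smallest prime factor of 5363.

31

5363 is odd.
Digit sum 17, not divisible by 3.
Ends in 3: not divisible by 5.
7: 5363 = 7·766 + 1
11: 5363 = 11·487 + 6
13: 5363 = 13·412 + 7
17: 5363 = 17·315 + 8
19: 5363 = 19·282 + 5
23: 5363 = 23·233 + 4
29: 5363 = 29·184 + 27
31: 5363 = 31·173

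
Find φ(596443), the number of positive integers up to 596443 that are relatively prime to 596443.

567840

Factor: 596443 = 29 · 131 · 157.
φ(596443) = (29−1) · (131−1) · (157−1) = 28 · 130 · 156 = 567840.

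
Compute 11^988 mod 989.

11^1 ≡ 11 (mod 989)
11^2 ≡ 11^2 = 121 ≡ 121 (mod 989)
11^4 ≡ 121^2 = 14641 ≡ 795 (mod 989)
11^8 ≡ 795^2 = 632025 ≡ 54 (mod 989)
11^16 ≡ 54^2 = 2916 ≡ 938 (mod 989)
11^32 ≡ 938^2 = 879844 ≡ 623 (mod 989)
11^64 ≡ 623^2 = 388129 ≡ 441 (mod 989)
11^128 ≡ 441^2 = 194481 ≡ 637 (mod 989)
11^256 ≡ 637^2 = 405769 ≡ 279 (mod 989)
11^512 ≡ 279^2 = 77841 ≡ 699 (mod 989)
988 = 512 + 256 + 128 + 64 + 16 + 8 + 4 in binary powers of 2.
So 11^988 ≡ 699 · 279 · 637 · 441 · 938 · 54 · 795 ≡ 441 (mod 989).
Since 441 ≠ 1, base 11 is a Fermat witness: 989 is composite.

441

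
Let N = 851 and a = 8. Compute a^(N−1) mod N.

8^1 ≡ 8 (mod 851)
8^2 ≡ 8^2 = 64 ≡ 64 (mod 851)
8^4 ≡ 64^2 = 4096 ≡ 692 (mod 851)
8^8 ≡ 692^2 = 478864 ≡ 602 (mod 851)
8^16 ≡ 602^2 = 362404 ≡ 729 (mod 851)
8^32 ≡ 729^2 = 531441 ≡ 417 (mod 851)
8^64 ≡ 417^2 = 173889 ≡ 285 (mod 851)
8^128 ≡ 285^2 = 81225 ≡ 380 (mod 851)
8^256 ≡ 380^2 = 144400 ≡ 581 (mod 851)
8^512 ≡ 581^2 = 337561 ≡ 565 (mod 851)
850 = 512 + 256 + 64 + 16 + 2 in binary powers of 2.
So 8^850 ≡ 565 · 581 · 285 · 729 · 64 ≡ 788 (mod 851).
Since 788 ≠ 1, base 8 is a Fermat witness: 851 is composite.

788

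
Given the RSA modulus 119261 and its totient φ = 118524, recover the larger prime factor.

φ(n) = (p−1)(q−1) = n − (p+q) + 1, so p + q = 119261 − 118524 + 1 = 738.
p and q are the roots of t² − 738t + 119261 = 0.
Discriminant: 738² − 4·119261 = 544644 − 477044 = 67600; √67600 = 260.
q = (738 − 260)/2 = 239, p = (738 + 260)/2 = 499.
Check: 239 · 499 = 119261.

499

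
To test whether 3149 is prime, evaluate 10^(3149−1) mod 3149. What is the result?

488

10^1 ≡ 10 (mod 3149)
10^2 ≡ 10^2 = 100 ≡ 100 (mod 3149)
10^4 ≡ 100^2 = 10000 ≡ 553 (mod 3149)
10^8 ≡ 553^2 = 305809 ≡ 356 (mod 3149)
10^16 ≡ 356^2 = 126736 ≡ 776 (mod 3149)
10^32 ≡ 776^2 = 602176 ≡ 717 (mod 3149)
10^64 ≡ 717^2 = 514089 ≡ 802 (mod 3149)
10^128 ≡ 802^2 = 643204 ≡ 808 (mod 3149)
10^256 ≡ 808^2 = 652864 ≡ 1021 (mod 3149)
10^512 ≡ 1021^2 = 1042441 ≡ 122 (mod 3149)
10^1024 ≡ 122^2 = 14884 ≡ 2288 (mod 3149)
10^2048 ≡ 2288^2 = 5234944 ≡ 1306 (mod 3149)
3148 = 2048 + 1024 + 64 + 8 + 4 in binary powers of 2.
So 10^3148 ≡ 1306 · 2288 · 802 · 356 · 553 ≡ 488 (mod 3149).
Since 488 ≠ 1, base 10 is a Fermat witness: 3149 is composite.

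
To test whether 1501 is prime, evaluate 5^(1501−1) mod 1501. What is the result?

64

5^1 ≡ 5 (mod 1501)
5^2 ≡ 5^2 = 25 ≡ 25 (mod 1501)
5^4 ≡ 25^2 = 625 ≡ 625 (mod 1501)
5^8 ≡ 625^2 = 390625 ≡ 365 (mod 1501)
5^16 ≡ 365^2 = 133225 ≡ 1137 (mod 1501)
5^32 ≡ 1137^2 = 1292769 ≡ 408 (mod 1501)
5^64 ≡ 408^2 = 166464 ≡ 1354 (mod 1501)
5^128 ≡ 1354^2 = 1833316 ≡ 595 (mod 1501)
5^256 ≡ 595^2 = 354025 ≡ 1290 (mod 1501)
5^512 ≡ 1290^2 = 1664100 ≡ 992 (mod 1501)
5^1024 ≡ 992^2 = 984064 ≡ 909 (mod 1501)
1500 = 1024 + 256 + 128 + 64 + 16 + 8 + 4 in binary powers of 2.
So 5^1500 ≡ 909 · 1290 · 595 · 1354 · 1137 · 365 · 625 ≡ 64 (mod 1501).
Since 64 ≠ 1, base 5 is a Fermat witness: 1501 is composite.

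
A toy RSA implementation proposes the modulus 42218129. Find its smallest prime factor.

89

42218129 is odd.
Digit sum 29, not divisible by 3.
Ends in 9: not divisible by 5.
7: 42218129 = 7·6031161 + 2
11: 42218129 = 11·3838011 + 8
13: 42218129 = 13·3247548 + 5
17: 42218129 = 17·2483419 + 6
19: 42218129 = 19·2222006 + 15
23: 42218129 = 23·1835570 + 19
29: 42218129 = 29·1455797 + 16
31: 42218129 = 31·1361875 + 4
37: 42218129 = 37·1141030 + 19
41: 42218129 = 41·1029710 + 19
43: 42218129 = 43·981816 + 41
47: 42218129 = 47·898258 + 3
53: 42218129 = 53·796568 + 25
59: 42218129 = 59·715561 + 30
61: 42218129 = 61·692100 + 29
67: 42218129 = 67·630121 + 22
71: 42218129 = 71·594621 + 38
73: 42218129 = 73·578330 + 39
79: 42218129 = 79·534406 + 55
83: 42218129 = 83·508652 + 13
89: 42218129 = 89·474361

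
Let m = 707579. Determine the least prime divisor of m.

19

707579 is odd.
Digit sum 35, not divisible by 3.
Ends in 9: not divisible by 5.
7: 707579 = 7·101082 + 5
11: 707579 = 11·64325 + 4
13: 707579 = 13·54429 + 2
17: 707579 = 17·41622 + 5
19: 707579 = 19·37241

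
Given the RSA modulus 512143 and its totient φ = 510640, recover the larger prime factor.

983

φ(n) = (p−1)(q−1) = n − (p+q) + 1, so p + q = 512143 − 510640 + 1 = 1504.
p and q are the roots of t² − 1504t + 512143 = 0.
Discriminant: 1504² − 4·512143 = 2262016 − 2048572 = 213444; √213444 = 462.
q = (1504 − 462)/2 = 521, p = (1504 + 462)/2 = 983.
Check: 521 · 983 = 512143.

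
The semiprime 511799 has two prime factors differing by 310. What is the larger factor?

887

Since p = q + 310, we have 511799 = q(q + 310), so q² + 310q − 511799 = 0.
Discriminant: 310² + 4·511799 = 96100 + 2047196 = 2143296; √2143296 = 1464.
q = (−310 + 1464)/2 = 577, and p = q + 310 = 887.
Check: 577 · 887 = 511799.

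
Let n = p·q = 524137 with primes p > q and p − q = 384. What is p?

941

Since p = q + 384, we have 524137 = q(q + 384), so q² + 384q − 524137 = 0.
Discriminant: 384² + 4·524137 = 147456 + 2096548 = 2244004; √2244004 = 1498.
q = (−384 + 1498)/2 = 557, and p = q + 384 = 941.
Check: 557 · 941 = 524137.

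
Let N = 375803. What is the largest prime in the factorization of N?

375803 = 67 · 5609
5609 = 71 · 79
79 is prime.
So 375803 = 67 · 71 · 79; the largest prime factor is 79.

79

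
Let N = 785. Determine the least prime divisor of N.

5

785 is odd.
Digit sum 20, not divisible by 3.
Ends in 5: divisible by 5.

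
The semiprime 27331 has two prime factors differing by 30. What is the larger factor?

Since p = q + 30, we have 27331 = q(q + 30), so q² + 30q − 27331 = 0.
Discriminant: 30² + 4·27331 = 900 + 109324 = 110224; √110224 = 332.
q = (−30 + 332)/2 = 151, and p = q + 30 = 181.
Check: 151 · 181 = 27331.

181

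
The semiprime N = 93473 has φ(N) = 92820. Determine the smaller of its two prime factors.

φ(n) = (p−1)(q−1) = n − (p+q) + 1, so p + q = 93473 − 92820 + 1 = 654.
p and q are the roots of t² − 654t + 93473 = 0.
Discriminant: 654² − 4·93473 = 427716 − 373892 = 53824; √53824 = 232.
q = (654 − 232)/2 = 211, p = (654 + 232)/2 = 443.
Check: 211 · 443 = 93473.

211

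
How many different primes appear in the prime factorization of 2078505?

6

2078505 = 3^2 · 230945
230945 = 5 · 46189
46189 = 11 · 4199
4199 = 13 · 323
323 = 17 · 19
2078505 = 3^2 · 5 · 11 · 13 · 17 · 19, which has 6 distinct prime factors.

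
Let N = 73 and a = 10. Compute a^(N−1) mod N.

10^1 ≡ 10 (mod 73)
10^2 ≡ 10^2 = 100 ≡ 27 (mod 73)
10^4 ≡ 27^2 = 729 ≡ 72 (mod 73)
10^8 ≡ 72^2 = 5184 ≡ 1 (mod 73)
10^16 ≡ 1^2 = 1 ≡ 1 (mod 73)
10^32 ≡ 1^2 = 1 ≡ 1 (mod 73)
10^64 ≡ 1^2 = 1 ≡ 1 (mod 73)
72 = 64 + 8 in binary powers of 2.
So 10^72 ≡ 1 · 1 ≡ 1 (mod 73).
Since the result is 1, base 10 gives no evidence that 73 is composite.

1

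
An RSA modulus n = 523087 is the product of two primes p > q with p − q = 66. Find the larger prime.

Since p = q + 66, we have 523087 = q(q + 66), so q² + 66q − 523087 = 0.
Discriminant: 66² + 4·523087 = 4356 + 2092348 = 2096704; √2096704 = 1448.
q = (−66 + 1448)/2 = 691, and p = q + 66 = 757.
Check: 691 · 757 = 523087.

757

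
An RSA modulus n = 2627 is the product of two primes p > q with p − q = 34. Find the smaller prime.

Since p = q + 34, we have 2627 = q(q + 34), so q² + 34q − 2627 = 0.
Discriminant: 34² + 4·2627 = 1156 + 10508 = 11664; √11664 = 108.
q = (−34 + 108)/2 = 37, and p = q + 34 = 71.
Check: 37 · 71 = 2627.

37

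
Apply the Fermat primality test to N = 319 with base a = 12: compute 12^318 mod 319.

12^1 ≡ 12 (mod 319)
12^2 ≡ 12^2 = 144 ≡ 144 (mod 319)
12^4 ≡ 144^2 = 20736 ≡ 1 (mod 319)
12^8 ≡ 1^2 = 1 ≡ 1 (mod 319)
12^16 ≡ 1^2 = 1 ≡ 1 (mod 319)
12^32 ≡ 1^2 = 1 ≡ 1 (mod 319)
12^64 ≡ 1^2 = 1 ≡ 1 (mod 319)
12^128 ≡ 1^2 = 1 ≡ 1 (mod 319)
12^256 ≡ 1^2 = 1 ≡ 1 (mod 319)
318 = 256 + 32 + 16 + 8 + 4 + 2 in binary powers of 2.
So 12^318 ≡ 1 · 1 · 1 · 1 · 1 · 144 ≡ 144 (mod 319).
Since 144 ≠ 1, base 12 is a Fermat witness: 319 is composite.

144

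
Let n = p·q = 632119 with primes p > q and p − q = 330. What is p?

Since p = q + 330, we have 632119 = q(q + 330), so q² + 330q − 632119 = 0.
Discriminant: 330² + 4·632119 = 108900 + 2528476 = 2637376; √2637376 = 1624.
q = (−330 + 1624)/2 = 647, and p = q + 330 = 977.
Check: 647 · 977 = 632119.

977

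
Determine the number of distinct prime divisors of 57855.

57855 = 3 · 19285
19285 = 5 · 3857
3857 = 7 · 551
551 = 19 · 29
57855 = 3 · 5 · 7 · 19 · 29, which has 5 distinct prime factors.

5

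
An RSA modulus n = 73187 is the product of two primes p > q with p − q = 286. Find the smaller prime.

163

Since p = q + 286, we have 73187 = q(q + 286), so q² + 286q − 73187 = 0.
Discriminant: 286² + 4·73187 = 81796 + 292748 = 374544; √374544 = 612.
q = (−286 + 612)/2 = 163, and p = q + 286 = 449.
Check: 163 · 449 = 73187.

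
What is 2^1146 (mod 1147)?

529

2^1 ≡ 2 (mod 1147)
2^2 ≡ 2^2 = 4 ≡ 4 (mod 1147)
2^4 ≡ 4^2 = 16 ≡ 16 (mod 1147)
2^8 ≡ 16^2 = 256 ≡ 256 (mod 1147)
2^16 ≡ 256^2 = 65536 ≡ 157 (mod 1147)
2^32 ≡ 157^2 = 24649 ≡ 562 (mod 1147)
2^64 ≡ 562^2 = 315844 ≡ 419 (mod 1147)
2^128 ≡ 419^2 = 175561 ≡ 70 (mod 1147)
2^256 ≡ 70^2 = 4900 ≡ 312 (mod 1147)
2^512 ≡ 312^2 = 97344 ≡ 996 (mod 1147)
2^1024 ≡ 996^2 = 992016 ≡ 1008 (mod 1147)
1146 = 1024 + 64 + 32 + 16 + 8 + 2 in binary powers of 2.
So 2^1146 ≡ 1008 · 419 · 562 · 157 · 256 · 4 ≡ 529 (mod 1147).
Since 529 ≠ 1, base 2 is a Fermat witness: 1147 is composite.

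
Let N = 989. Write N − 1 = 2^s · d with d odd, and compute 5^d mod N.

89

989 − 1 = 988 = 2^2 · 247, so d = 247.
5^1 ≡ 5 (mod 989)
5^2 ≡ 5^2 = 25 ≡ 25 (mod 989)
5^4 ≡ 25^2 = 625 ≡ 625 (mod 989)
5^8 ≡ 625^2 = 390625 ≡ 959 (mod 989)
5^16 ≡ 959^2 = 919681 ≡ 900 (mod 989)
5^32 ≡ 900^2 = 810000 ≡ 9 (mod 989)
5^64 ≡ 9^2 = 81 ≡ 81 (mod 989)
5^128 ≡ 81^2 = 6561 ≡ 627 (mod 989)
247 = 128 + 64 + 32 + 16 + 4 + 2 + 1 in binary powers of 2.
So 5^247 ≡ 627 · 81 · 9 · 900 · 625 · 25 · 5 ≡ 89 (mod 989).
Squaring chain: 89 → 9; never reaches −1, so base 5 is a Miller–Rabin witness that 989 is composite.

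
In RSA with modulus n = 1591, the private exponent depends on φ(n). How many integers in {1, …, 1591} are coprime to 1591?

Factor: 1591 = 37 · 43.
φ(1591) = (37−1) · (43−1) = 36 · 42 = 1512.

1512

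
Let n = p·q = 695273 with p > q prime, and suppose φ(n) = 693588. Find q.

φ(n) = (p−1)(q−1) = n − (p+q) + 1, so p + q = 695273 − 693588 + 1 = 1686.
p and q are the roots of t² − 1686t + 695273 = 0.
Discriminant: 1686² − 4·695273 = 2842596 − 2781092 = 61504; √61504 = 248.
q = (1686 − 248)/2 = 719, p = (1686 + 248)/2 = 967.
Check: 719 · 967 = 695273.

719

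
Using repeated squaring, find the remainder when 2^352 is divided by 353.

2^1 ≡ 2 (mod 353)
2^2 ≡ 2^2 = 4 ≡ 4 (mod 353)
2^4 ≡ 4^2 = 16 ≡ 16 (mod 353)
2^8 ≡ 16^2 = 256 ≡ 256 (mod 353)
2^16 ≡ 256^2 = 65536 ≡ 231 (mod 353)
2^32 ≡ 231^2 = 53361 ≡ 58 (mod 353)
2^64 ≡ 58^2 = 3364 ≡ 187 (mod 353)
2^128 ≡ 187^2 = 34969 ≡ 22 (mod 353)
2^256 ≡ 22^2 = 484 ≡ 131 (mod 353)
352 = 256 + 64 + 32 in binary powers of 2.
So 2^352 ≡ 131 · 187 · 58 ≡ 1 (mod 353).
Since the result is 1, base 2 gives no evidence that 353 is composite.

1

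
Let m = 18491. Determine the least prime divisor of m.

18491 is odd.
Digit sum 23, not divisible by 3.
Ends in 1: not divisible by 5.
7: 18491 = 7·2641 + 4
11: 18491 = 11·1681

11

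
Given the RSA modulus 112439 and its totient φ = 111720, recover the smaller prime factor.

φ(n) = (p−1)(q−1) = n − (p+q) + 1, so p + q = 112439 − 111720 + 1 = 720.
p and q are the roots of t² − 720t + 112439 = 0.
Discriminant: 720² − 4·112439 = 518400 − 449756 = 68644; √68644 = 262.
q = (720 − 262)/2 = 229, p = (720 + 262)/2 = 491.
Check: 229 · 491 = 112439.

229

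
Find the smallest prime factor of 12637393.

79

12637393 is odd.
Digit sum 34, not divisible by 3.
Ends in 3: not divisible by 5.
7: 12637393 = 7·1805341 + 6
11: 12637393 = 11·1148853 + 10
13: 12637393 = 13·972107 + 2
17: 12637393 = 17·743376 + 1
19: 12637393 = 19·665125 + 18
23: 12637393 = 23·549451 + 20
29: 12637393 = 29·435772 + 5
31: 12637393 = 31·407657 + 26
37: 12637393 = 37·341551 + 6
41: 12637393 = 41·308229 + 4
43: 12637393 = 43·293892 + 37
47: 12637393 = 47·268880 + 33
53: 12637393 = 53·238441 + 20
59: 12637393 = 59·214193 + 6
61: 12637393 = 61·207170 + 23
67: 12637393 = 67·188617 + 54
71: 12637393 = 71·177991 + 32
73: 12637393 = 73·173114 + 71
79: 12637393 = 79·159967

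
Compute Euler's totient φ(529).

506

Factor: 529 = 23^2.
φ(529) = 23^1·(23−1) = 506.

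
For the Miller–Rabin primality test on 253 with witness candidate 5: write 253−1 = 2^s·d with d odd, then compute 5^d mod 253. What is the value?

191

253 − 1 = 252 = 2^2 · 63, so d = 63.
5^1 ≡ 5 (mod 253)
5^2 ≡ 5^2 = 25 ≡ 25 (mod 253)
5^4 ≡ 25^2 = 625 ≡ 119 (mod 253)
5^8 ≡ 119^2 = 14161 ≡ 246 (mod 253)
5^16 ≡ 246^2 = 60516 ≡ 49 (mod 253)
5^32 ≡ 49^2 = 2401 ≡ 124 (mod 253)
63 = 32 + 16 + 8 + 4 + 2 + 1 in binary powers of 2.
So 5^63 ≡ 124 · 49 · 246 · 119 · 25 · 5 ≡ 191 (mod 253).
Squaring chain: 191 → 49; never reaches −1, so base 5 is a Miller–Rabin witness that 253 is composite.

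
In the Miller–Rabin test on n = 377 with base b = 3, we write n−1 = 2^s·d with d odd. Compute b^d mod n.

308

377 − 1 = 376 = 2^3 · 47, so d = 47.
3^1 ≡ 3 (mod 377)
3^2 ≡ 3^2 = 9 ≡ 9 (mod 377)
3^4 ≡ 9^2 = 81 ≡ 81 (mod 377)
3^8 ≡ 81^2 = 6561 ≡ 152 (mod 377)
3^16 ≡ 152^2 = 23104 ≡ 107 (mod 377)
3^32 ≡ 107^2 = 11449 ≡ 139 (mod 377)
47 = 32 + 8 + 4 + 2 + 1 in binary powers of 2.
So 3^47 ≡ 139 · 152 · 81 · 9 · 3 ≡ 308 (mod 377).
Squaring chain: 308 → 237 → 373; never reaches −1, so base 3 is a Miller–Rabin witness that 377 is composite.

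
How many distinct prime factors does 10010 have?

10010 = 2 · 5005
5005 = 5 · 1001
1001 = 7 · 143
143 = 11 · 13
10010 = 2 · 5 · 7 · 11 · 13, which has 5 distinct prime factors.

5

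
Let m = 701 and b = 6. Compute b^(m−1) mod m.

6^1 ≡ 6 (mod 701)
6^2 ≡ 6^2 = 36 ≡ 36 (mod 701)
6^4 ≡ 36^2 = 1296 ≡ 595 (mod 701)
6^8 ≡ 595^2 = 354025 ≡ 20 (mod 701)
6^16 ≡ 20^2 = 400 ≡ 400 (mod 701)
6^32 ≡ 400^2 = 160000 ≡ 172 (mod 701)
6^64 ≡ 172^2 = 29584 ≡ 142 (mod 701)
6^128 ≡ 142^2 = 20164 ≡ 536 (mod 701)
6^256 ≡ 536^2 = 287296 ≡ 587 (mod 701)
6^512 ≡ 587^2 = 344569 ≡ 378 (mod 701)
700 = 512 + 128 + 32 + 16 + 8 + 4 in binary powers of 2.
So 6^700 ≡ 378 · 536 · 172 · 400 · 20 · 595 ≡ 1 (mod 701).
Since the result is 1, base 6 gives no evidence that 701 is composite.

1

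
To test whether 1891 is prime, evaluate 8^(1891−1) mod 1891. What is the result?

8^1 ≡ 8 (mod 1891)
8^2 ≡ 8^2 = 64 ≡ 64 (mod 1891)
8^4 ≡ 64^2 = 4096 ≡ 314 (mod 1891)
8^8 ≡ 314^2 = 98596 ≡ 264 (mod 1891)
8^16 ≡ 264^2 = 69696 ≡ 1620 (mod 1891)
8^32 ≡ 1620^2 = 2624400 ≡ 1583 (mod 1891)
8^64 ≡ 1583^2 = 2505889 ≡ 314 (mod 1891)
8^128 ≡ 314^2 = 98596 ≡ 264 (mod 1891)
8^256 ≡ 264^2 = 69696 ≡ 1620 (mod 1891)
8^512 ≡ 1620^2 = 2624400 ≡ 1583 (mod 1891)
8^1024 ≡ 1583^2 = 2505889 ≡ 314 (mod 1891)
1890 = 1024 + 512 + 256 + 64 + 32 + 2 in binary powers of 2.
So 8^1890 ≡ 314 · 1583 · 1620 · 314 · 1583 · 64 ≡ 1768 (mod 1891).
Since 1768 ≠ 1, base 8 is a Fermat witness: 1891 is composite.

1768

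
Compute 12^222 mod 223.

12^1 ≡ 12 (mod 223)
12^2 ≡ 12^2 = 144 ≡ 144 (mod 223)
12^4 ≡ 144^2 = 20736 ≡ 220 (mod 223)
12^8 ≡ 220^2 = 48400 ≡ 9 (mod 223)
12^16 ≡ 9^2 = 81 ≡ 81 (mod 223)
12^32 ≡ 81^2 = 6561 ≡ 94 (mod 223)
12^64 ≡ 94^2 = 8836 ≡ 139 (mod 223)
12^128 ≡ 139^2 = 19321 ≡ 143 (mod 223)
222 = 128 + 64 + 16 + 8 + 4 + 2 in binary powers of 2.
So 12^222 ≡ 143 · 139 · 81 · 9 · 220 · 144 ≡ 1 (mod 223).
Since the result is 1, base 12 gives no evidence that 223 is composite.

1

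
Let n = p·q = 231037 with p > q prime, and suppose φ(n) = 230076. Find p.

φ(n) = (p−1)(q−1) = n − (p+q) + 1, so p + q = 231037 − 230076 + 1 = 962.
p and q are the roots of t² − 962t + 231037 = 0.
Discriminant: 962² − 4·231037 = 925444 − 924148 = 1296; √1296 = 36.
q = (962 − 36)/2 = 463, p = (962 + 36)/2 = 499.
Check: 463 · 499 = 231037.

499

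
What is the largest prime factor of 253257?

71

253257 = 3 · 84419
84419 = 29 · 2911
2911 = 41 · 71
71 is prime.
So 253257 = 3 · 29 · 41 · 71; the largest prime factor is 71.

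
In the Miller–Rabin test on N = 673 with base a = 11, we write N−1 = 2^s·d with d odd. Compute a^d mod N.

673 − 1 = 672 = 2^5 · 21, so d = 21.
11^1 ≡ 11 (mod 673)
11^2 ≡ 11^2 = 121 ≡ 121 (mod 673)
11^4 ≡ 121^2 = 14641 ≡ 508 (mod 673)
11^8 ≡ 508^2 = 258064 ≡ 305 (mod 673)
11^16 ≡ 305^2 = 93025 ≡ 151 (mod 673)
21 = 16 + 4 + 1 in binary powers of 2.
So 11^21 ≡ 151 · 508 · 11 ≡ 519 (mod 673).
Squaring chain: 519 → 161 → 347 → 615 → 672; reaches −1, so base 11 does not prove 673 composite.

519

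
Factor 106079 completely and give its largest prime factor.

61

106079 = 37 · 2867
2867 = 47 · 61
61 is prime.
So 106079 = 37 · 47 · 61; the largest prime factor is 61.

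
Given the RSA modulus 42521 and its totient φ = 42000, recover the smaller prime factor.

φ(n) = (p−1)(q−1) = n − (p+q) + 1, so p + q = 42521 − 42000 + 1 = 522.
p and q are the roots of t² − 522t + 42521 = 0.
Discriminant: 522² − 4·42521 = 272484 − 170084 = 102400; √102400 = 320.
q = (522 − 320)/2 = 101, p = (522 + 320)/2 = 421.
Check: 101 · 421 = 42521.

101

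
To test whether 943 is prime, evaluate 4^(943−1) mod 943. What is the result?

836

4^1 ≡ 4 (mod 943)
4^2 ≡ 4^2 = 16 ≡ 16 (mod 943)
4^4 ≡ 16^2 = 256 ≡ 256 (mod 943)
4^8 ≡ 256^2 = 65536 ≡ 469 (mod 943)
4^16 ≡ 469^2 = 219961 ≡ 242 (mod 943)
4^32 ≡ 242^2 = 58564 ≡ 98 (mod 943)
4^64 ≡ 98^2 = 9604 ≡ 174 (mod 943)
4^128 ≡ 174^2 = 30276 ≡ 100 (mod 943)
4^256 ≡ 100^2 = 10000 ≡ 570 (mod 943)
4^512 ≡ 570^2 = 324900 ≡ 508 (mod 943)
942 = 512 + 256 + 128 + 32 + 8 + 4 + 2 in binary powers of 2.
So 4^942 ≡ 508 · 570 · 100 · 98 · 469 · 256 · 16 ≡ 836 (mod 943).
Since 836 ≠ 1, base 4 is a Fermat witness: 943 is composite.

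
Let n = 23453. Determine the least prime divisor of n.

47

23453 is odd.
Digit sum 17, not divisible by 3.
Ends in 3: not divisible by 5.
7: 23453 = 7·3350 + 3
11: 23453 = 11·2132 + 1
13: 23453 = 13·1804 + 1
17: 23453 = 17·1379 + 10
19: 23453 = 19·1234 + 7
23: 23453 = 23·1019 + 16
29: 23453 = 29·808 + 21
31: 23453 = 31·756 + 17
37: 23453 = 37·633 + 32
41: 23453 = 41·572 + 1
43: 23453 = 43·545 + 18
47: 23453 = 47·499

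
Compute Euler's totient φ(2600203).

Factor: 2600203 = 67 · 197^2.
φ(2600203) = (67−1) · 197^1·(197−1) = 66 · 38612 = 2548392.

2548392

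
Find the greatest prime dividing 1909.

1909 = 23 · 83
83 is prime.
So 1909 = 23 · 83; the largest prime factor is 83.

83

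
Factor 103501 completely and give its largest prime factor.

83

103501 = 29 · 3569
3569 = 43 · 83
83 is prime.
So 103501 = 29 · 43 · 83; the largest prime factor is 83.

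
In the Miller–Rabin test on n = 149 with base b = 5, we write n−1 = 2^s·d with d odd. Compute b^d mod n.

1

149 − 1 = 148 = 2^2 · 37, so d = 37.
5^1 ≡ 5 (mod 149)
5^2 ≡ 5^2 = 25 ≡ 25 (mod 149)
5^4 ≡ 25^2 = 625 ≡ 29 (mod 149)
5^8 ≡ 29^2 = 841 ≡ 96 (mod 149)
5^16 ≡ 96^2 = 9216 ≡ 127 (mod 149)
5^32 ≡ 127^2 = 16129 ≡ 37 (mod 149)
37 = 32 + 4 + 1 in binary powers of 2.
So 5^37 ≡ 37 · 29 · 5 ≡ 1 (mod 149).
Since 5^d ≡ 1 (mod 149), base 5 does not prove 149 composite.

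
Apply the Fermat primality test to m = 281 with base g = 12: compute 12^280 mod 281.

1

12^1 ≡ 12 (mod 281)
12^2 ≡ 12^2 = 144 ≡ 144 (mod 281)
12^4 ≡ 144^2 = 20736 ≡ 223 (mod 281)
12^8 ≡ 223^2 = 49729 ≡ 273 (mod 281)
12^16 ≡ 273^2 = 74529 ≡ 64 (mod 281)
12^32 ≡ 64^2 = 4096 ≡ 162 (mod 281)
12^64 ≡ 162^2 = 26244 ≡ 111 (mod 281)
12^128 ≡ 111^2 = 12321 ≡ 238 (mod 281)
12^256 ≡ 238^2 = 56644 ≡ 163 (mod 281)
280 = 256 + 16 + 8 in binary powers of 2.
So 12^280 ≡ 163 · 64 · 273 ≡ 1 (mod 281).
Since the result is 1, base 12 gives no evidence that 281 is composite.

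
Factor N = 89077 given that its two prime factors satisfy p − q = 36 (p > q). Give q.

281

Since p = q + 36, we have 89077 = q(q + 36), so q² + 36q − 89077 = 0.
Discriminant: 36² + 4·89077 = 1296 + 356308 = 357604; √357604 = 598.
q = (−36 + 598)/2 = 281, and p = q + 36 = 317.
Check: 281 · 317 = 89077.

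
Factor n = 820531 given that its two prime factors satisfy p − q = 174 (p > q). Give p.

997

Since p = q + 174, we have 820531 = q(q + 174), so q² + 174q − 820531 = 0.
Discriminant: 174² + 4·820531 = 30276 + 3282124 = 3312400; √3312400 = 1820.
q = (−174 + 1820)/2 = 823, and p = q + 174 = 997.
Check: 823 · 997 = 820531.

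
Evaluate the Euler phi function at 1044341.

Factor: 1044341 = 43 · 149 · 163.
φ(1044341) = (43−1) · (149−1) · (163−1) = 42 · 148 · 162 = 1006992.

1006992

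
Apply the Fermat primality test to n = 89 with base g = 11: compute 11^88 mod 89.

11^1 ≡ 11 (mod 89)
11^2 ≡ 11^2 = 121 ≡ 32 (mod 89)
11^4 ≡ 32^2 = 1024 ≡ 45 (mod 89)
11^8 ≡ 45^2 = 2025 ≡ 67 (mod 89)
11^16 ≡ 67^2 = 4489 ≡ 39 (mod 89)
11^32 ≡ 39^2 = 1521 ≡ 8 (mod 89)
11^64 ≡ 8^2 = 64 ≡ 64 (mod 89)
88 = 64 + 16 + 8 in binary powers of 2.
So 11^88 ≡ 64 · 39 · 67 ≡ 1 (mod 89).
Since the result is 1, base 11 gives no evidence that 89 is composite.

1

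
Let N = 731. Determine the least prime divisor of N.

731 is odd.
Digit sum 11, not divisible by 3.
Ends in 1: not divisible by 5.
7: 731 = 7·104 + 3
11: 731 = 11·66 + 5
13: 731 = 13·56 + 3
17: 731 = 17·43

17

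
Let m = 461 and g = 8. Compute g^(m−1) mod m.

8^1 ≡ 8 (mod 461)
8^2 ≡ 8^2 = 64 ≡ 64 (mod 461)
8^4 ≡ 64^2 = 4096 ≡ 408 (mod 461)
8^8 ≡ 408^2 = 166464 ≡ 43 (mod 461)
8^16 ≡ 43^2 = 1849 ≡ 5 (mod 461)
8^32 ≡ 5^2 = 25 ≡ 25 (mod 461)
8^64 ≡ 25^2 = 625 ≡ 164 (mod 461)
8^128 ≡ 164^2 = 26896 ≡ 158 (mod 461)
8^256 ≡ 158^2 = 24964 ≡ 70 (mod 461)
460 = 256 + 128 + 64 + 8 + 4 in binary powers of 2.
So 8^460 ≡ 70 · 158 · 164 · 43 · 408 ≡ 1 (mod 461).
Since the result is 1, base 8 gives no evidence that 461 is composite.

1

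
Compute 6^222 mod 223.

1

6^1 ≡ 6 (mod 223)
6^2 ≡ 6^2 = 36 ≡ 36 (mod 223)
6^4 ≡ 36^2 = 1296 ≡ 181 (mod 223)
6^8 ≡ 181^2 = 32761 ≡ 203 (mod 223)
6^16 ≡ 203^2 = 41209 ≡ 177 (mod 223)
6^32 ≡ 177^2 = 31329 ≡ 109 (mod 223)
6^64 ≡ 109^2 = 11881 ≡ 62 (mod 223)
6^128 ≡ 62^2 = 3844 ≡ 53 (mod 223)
222 = 128 + 64 + 16 + 8 + 4 + 2 in binary powers of 2.
So 6^222 ≡ 53 · 62 · 177 · 203 · 181 · 36 ≡ 1 (mod 223).
Since the result is 1, base 6 gives no evidence that 223 is composite.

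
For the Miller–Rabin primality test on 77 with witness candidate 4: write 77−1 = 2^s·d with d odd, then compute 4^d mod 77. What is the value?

25

77 − 1 = 76 = 2^2 · 19, so d = 19.
4^1 ≡ 4 (mod 77)
4^2 ≡ 4^2 = 16 ≡ 16 (mod 77)
4^4 ≡ 16^2 = 256 ≡ 25 (mod 77)
4^8 ≡ 25^2 = 625 ≡ 9 (mod 77)
4^16 ≡ 9^2 = 81 ≡ 4 (mod 77)
19 = 16 + 2 + 1 in binary powers of 2.
So 4^19 ≡ 4 · 16 · 4 ≡ 25 (mod 77).
Squaring chain: 25 → 9; never reaches −1, so base 4 is a Miller–Rabin witness that 77 is composite.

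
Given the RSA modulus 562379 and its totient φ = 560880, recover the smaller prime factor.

φ(n) = (p−1)(q−1) = n − (p+q) + 1, so p + q = 562379 − 560880 + 1 = 1500.
p and q are the roots of t² − 1500t + 562379 = 0.
Discriminant: 1500² − 4·562379 = 2250000 − 2249516 = 484; √484 = 22.
q = (1500 − 22)/2 = 739, p = (1500 + 22)/2 = 761.
Check: 739 · 761 = 562379.

739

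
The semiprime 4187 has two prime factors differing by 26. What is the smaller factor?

Since p = q + 26, we have 4187 = q(q + 26), so q² + 26q − 4187 = 0.
Discriminant: 26² + 4·4187 = 676 + 16748 = 17424; √17424 = 132.
q = (−26 + 132)/2 = 53, and p = q + 26 = 79.
Check: 53 · 79 = 4187.

53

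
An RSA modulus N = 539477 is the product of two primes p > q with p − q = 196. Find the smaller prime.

Since p = q + 196, we have 539477 = q(q + 196), so q² + 196q − 539477 = 0.
Discriminant: 196² + 4·539477 = 38416 + 2157908 = 2196324; √2196324 = 1482.
q = (−196 + 1482)/2 = 643, and p = q + 196 = 839.
Check: 643 · 839 = 539477.

643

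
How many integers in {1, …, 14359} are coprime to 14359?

14104

Factor: 14359 = 83 · 173.
φ(14359) = (83−1) · (173−1) = 82 · 172 = 14104.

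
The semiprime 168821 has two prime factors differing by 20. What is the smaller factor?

Since p = q + 20, we have 168821 = q(q + 20), so q² + 20q − 168821 = 0.
Discriminant: 20² + 4·168821 = 400 + 675284 = 675684; √675684 = 822.
q = (−20 + 822)/2 = 401, and p = q + 20 = 421.
Check: 401 · 421 = 168821.

401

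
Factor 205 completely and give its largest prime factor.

41

205 = 5 · 41
41 is prime.
So 205 = 5 · 41; the largest prime factor is 41.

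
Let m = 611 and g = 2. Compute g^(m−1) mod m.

2^1 ≡ 2 (mod 611)
2^2 ≡ 2^2 = 4 ≡ 4 (mod 611)
2^4 ≡ 4^2 = 16 ≡ 16 (mod 611)
2^8 ≡ 16^2 = 256 ≡ 256 (mod 611)
2^16 ≡ 256^2 = 65536 ≡ 159 (mod 611)
2^32 ≡ 159^2 = 25281 ≡ 230 (mod 611)
2^64 ≡ 230^2 = 52900 ≡ 354 (mod 611)
2^128 ≡ 354^2 = 125316 ≡ 61 (mod 611)
2^256 ≡ 61^2 = 3721 ≡ 55 (mod 611)
2^512 ≡ 55^2 = 3025 ≡ 581 (mod 611)
610 = 512 + 64 + 32 + 2 in binary powers of 2.
So 2^610 ≡ 581 · 354 · 230 · 4 ≡ 101 (mod 611).
Since 101 ≠ 1, base 2 is a Fermat witness: 611 is composite.

101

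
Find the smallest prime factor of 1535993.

1535993 is odd.
Digit sum 35, not divisible by 3.
Ends in 3: not divisible by 5.
7: 1535993 = 7·219427 + 4
11: 1535993 = 11·139635 + 8
13: 1535993 = 13·118153 + 4
17: 1535993 = 17·90352 + 9
19: 1535993 = 19·80841 + 14
23: 1535993 = 23·66782 + 7
29: 1535993 = 29·52965 + 8
31: 1535993 = 31·49548 + 5
37: 1535993 = 37·41513 + 12
41: 1535993 = 41·37463 + 10
43: 1535993 = 43·35720 + 33
47: 1535993 = 47·32680 + 33
53: 1535993 = 53·28981

53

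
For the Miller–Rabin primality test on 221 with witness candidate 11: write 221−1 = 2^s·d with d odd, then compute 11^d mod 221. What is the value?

54

221 − 1 = 220 = 2^2 · 55, so d = 55.
11^1 ≡ 11 (mod 221)
11^2 ≡ 11^2 = 121 ≡ 121 (mod 221)
11^4 ≡ 121^2 = 14641 ≡ 55 (mod 221)
11^8 ≡ 55^2 = 3025 ≡ 152 (mod 221)
11^16 ≡ 152^2 = 23104 ≡ 120 (mod 221)
11^32 ≡ 120^2 = 14400 ≡ 35 (mod 221)
55 = 32 + 16 + 4 + 2 + 1 in binary powers of 2.
So 11^55 ≡ 35 · 120 · 55 · 121 · 11 ≡ 54 (mod 221).
Squaring chain: 54 → 43; never reaches −1, so base 11 is a Miller–Rabin witness that 221 is composite.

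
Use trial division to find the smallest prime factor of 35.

5

35 is odd.
Digit sum 8, not divisible by 3.
Ends in 5: divisible by 5.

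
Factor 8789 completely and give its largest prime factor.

47

8789 = 11 · 799
799 = 17 · 47
47 is prime.
So 8789 = 11 · 17 · 47; the largest prime factor is 47.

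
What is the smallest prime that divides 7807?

37

7807 is odd.
Digit sum 22, not divisible by 3.
Ends in 7: not divisible by 5.
7: 7807 = 7·1115 + 2
11: 7807 = 11·709 + 8
13: 7807 = 13·600 + 7
17: 7807 = 17·459 + 4
19: 7807 = 19·410 + 17
23: 7807 = 23·339 + 10
29: 7807 = 29·269 + 6
31: 7807 = 31·251 + 26
37: 7807 = 37·211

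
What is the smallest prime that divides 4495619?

53

4495619 is odd.
Digit sum 38, not divisible by 3.
Ends in 9: not divisible by 5.
7: 4495619 = 7·642231 + 2
11: 4495619 = 11·408692 + 7
13: 4495619 = 13·345816 + 11
17: 4495619 = 17·264448 + 3
19: 4495619 = 19·236611 + 10
23: 4495619 = 23·195461 + 16
29: 4495619 = 29·155021 + 10
31: 4495619 = 31·145019 + 30
37: 4495619 = 37·121503 + 8
41: 4495619 = 41·109649 + 10
43: 4495619 = 43·104549 + 12
47: 4495619 = 47·95651 + 22
53: 4495619 = 53·84823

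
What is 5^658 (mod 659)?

1

5^1 ≡ 5 (mod 659)
5^2 ≡ 5^2 = 25 ≡ 25 (mod 659)
5^4 ≡ 25^2 = 625 ≡ 625 (mod 659)
5^8 ≡ 625^2 = 390625 ≡ 497 (mod 659)
5^16 ≡ 497^2 = 247009 ≡ 543 (mod 659)
5^32 ≡ 543^2 = 294849 ≡ 276 (mod 659)
5^64 ≡ 276^2 = 76176 ≡ 391 (mod 659)
5^128 ≡ 391^2 = 152881 ≡ 652 (mod 659)
5^256 ≡ 652^2 = 425104 ≡ 49 (mod 659)
5^512 ≡ 49^2 = 2401 ≡ 424 (mod 659)
658 = 512 + 128 + 16 + 2 in binary powers of 2.
So 5^658 ≡ 424 · 652 · 543 · 25 ≡ 1 (mod 659).
Since the result is 1, base 5 gives no evidence that 659 is composite.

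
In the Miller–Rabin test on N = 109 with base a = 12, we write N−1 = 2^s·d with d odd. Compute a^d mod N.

109 − 1 = 108 = 2^2 · 27, so d = 27.
12^1 ≡ 12 (mod 109)
12^2 ≡ 12^2 = 144 ≡ 35 (mod 109)
12^4 ≡ 35^2 = 1225 ≡ 26 (mod 109)
12^8 ≡ 26^2 = 676 ≡ 22 (mod 109)
12^16 ≡ 22^2 = 484 ≡ 48 (mod 109)
27 = 16 + 8 + 2 + 1 in binary powers of 2.
So 12^27 ≡ 48 · 22 · 35 · 12 ≡ 108 (mod 109).
Since 12^d ≡ 108 (mod 109), base 12 does not prove 109 composite.

108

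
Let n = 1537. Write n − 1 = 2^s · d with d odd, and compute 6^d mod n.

216

1537 − 1 = 1536 = 2^9 · 3, so d = 3.
6^1 ≡ 6 (mod 1537)
6^2 ≡ 6^2 = 36 ≡ 36 (mod 1537)
3 = 2 + 1 in binary powers of 2.
So 6^3 ≡ 36 · 6 ≡ 216 (mod 1537).
Squaring chain: 216 → 546 → 1475 → 770 → 1155 → 1446 → 596 → 169 → 895; never reaches −1, so base 6 is a Miller–Rabin witness that 1537 is composite.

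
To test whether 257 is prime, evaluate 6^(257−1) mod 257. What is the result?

6^1 ≡ 6 (mod 257)
6^2 ≡ 6^2 = 36 ≡ 36 (mod 257)
6^4 ≡ 36^2 = 1296 ≡ 11 (mod 257)
6^8 ≡ 11^2 = 121 ≡ 121 (mod 257)
6^16 ≡ 121^2 = 14641 ≡ 249 (mod 257)
6^32 ≡ 249^2 = 62001 ≡ 64 (mod 257)
6^64 ≡ 64^2 = 4096 ≡ 241 (mod 257)
6^128 ≡ 241^2 = 58081 ≡ 256 (mod 257)
6^256 ≡ 256^2 = 65536 ≡ 1 (mod 257)
256 = 256 in binary powers of 2.
So 6^256 ≡ 1 ≡ 1 (mod 257).
Since the result is 1, base 6 gives no evidence that 257 is composite.

1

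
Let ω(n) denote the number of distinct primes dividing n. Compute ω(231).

3

231 = 3 · 77
77 = 7 · 11
231 = 3 · 7 · 11, which has 3 distinct prime factors.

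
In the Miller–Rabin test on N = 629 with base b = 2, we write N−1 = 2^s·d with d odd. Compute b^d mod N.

629 − 1 = 628 = 2^2 · 157, so d = 157.
2^1 ≡ 2 (mod 629)
2^2 ≡ 2^2 = 4 ≡ 4 (mod 629)
2^4 ≡ 4^2 = 16 ≡ 16 (mod 629)
2^8 ≡ 16^2 = 256 ≡ 256 (mod 629)
2^16 ≡ 256^2 = 65536 ≡ 120 (mod 629)
2^32 ≡ 120^2 = 14400 ≡ 562 (mod 629)
2^64 ≡ 562^2 = 315844 ≡ 86 (mod 629)
2^128 ≡ 86^2 = 7396 ≡ 477 (mod 629)
157 = 128 + 16 + 8 + 4 + 1 in binary powers of 2.
So 2^157 ≡ 477 · 120 · 256 · 16 · 2 ≡ 15 (mod 629).
Squaring chain: 15 → 225; never reaches −1, so base 2 is a Miller–Rabin witness that 629 is composite.

15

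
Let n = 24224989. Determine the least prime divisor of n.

24224989 is odd.
Digit sum 40, not divisible by 3.
Ends in 9: not divisible by 5.
7: 24224989 = 7·3460712 + 5
11: 24224989 = 11·2202271 + 8
13: 24224989 = 13·1863460 + 9
17: 24224989 = 17·1424999 + 6
19: 24224989 = 19·1274999 + 8
23: 24224989 = 23·1053260 + 9
29: 24224989 = 29·835344 + 13
31: 24224989 = 31·781451 + 8
37: 24224989 = 37·654729 + 16
41: 24224989 = 41·590853 + 16
43: 24224989 = 43·563371 + 36
47: 24224989 = 47·515425 + 14
53: 24224989 = 53·457075 + 14
59: 24224989 = 59·410593 + 2
61: 24224989 = 61·397130 + 59
67: 24224989 = 67·361567

67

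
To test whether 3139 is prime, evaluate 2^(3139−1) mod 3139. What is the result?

3057

2^1 ≡ 2 (mod 3139)
2^2 ≡ 2^2 = 4 ≡ 4 (mod 3139)
2^4 ≡ 4^2 = 16 ≡ 16 (mod 3139)
2^8 ≡ 16^2 = 256 ≡ 256 (mod 3139)
2^16 ≡ 256^2 = 65536 ≡ 2756 (mod 3139)
2^32 ≡ 2756^2 = 7595536 ≡ 2295 (mod 3139)
2^64 ≡ 2295^2 = 5267025 ≡ 2922 (mod 3139)
2^128 ≡ 2922^2 = 8538084 ≡ 4 (mod 3139)
2^256 ≡ 4^2 = 16 ≡ 16 (mod 3139)
2^512 ≡ 16^2 = 256 ≡ 256 (mod 3139)
2^1024 ≡ 256^2 = 65536 ≡ 2756 (mod 3139)
2^2048 ≡ 2756^2 = 7595536 ≡ 2295 (mod 3139)
3138 = 2048 + 1024 + 64 + 2 in binary powers of 2.
So 2^3138 ≡ 2295 · 2756 · 2922 · 4 ≡ 3057 (mod 3139).
Since 3057 ≠ 1, base 2 is a Fermat witness: 3139 is composite.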